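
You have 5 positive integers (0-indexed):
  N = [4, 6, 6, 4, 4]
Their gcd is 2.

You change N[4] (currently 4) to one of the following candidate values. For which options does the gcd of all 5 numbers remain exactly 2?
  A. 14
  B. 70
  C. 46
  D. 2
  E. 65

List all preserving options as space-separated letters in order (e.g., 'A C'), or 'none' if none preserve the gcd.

Answer: A B C D

Derivation:
Old gcd = 2; gcd of others (without N[4]) = 2
New gcd for candidate v: gcd(2, v). Preserves old gcd iff gcd(2, v) = 2.
  Option A: v=14, gcd(2,14)=2 -> preserves
  Option B: v=70, gcd(2,70)=2 -> preserves
  Option C: v=46, gcd(2,46)=2 -> preserves
  Option D: v=2, gcd(2,2)=2 -> preserves
  Option E: v=65, gcd(2,65)=1 -> changes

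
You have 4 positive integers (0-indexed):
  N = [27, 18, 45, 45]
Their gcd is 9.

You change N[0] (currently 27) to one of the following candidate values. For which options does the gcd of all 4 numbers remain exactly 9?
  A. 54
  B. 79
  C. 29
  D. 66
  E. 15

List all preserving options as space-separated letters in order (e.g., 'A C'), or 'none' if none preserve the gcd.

Old gcd = 9; gcd of others (without N[0]) = 9
New gcd for candidate v: gcd(9, v). Preserves old gcd iff gcd(9, v) = 9.
  Option A: v=54, gcd(9,54)=9 -> preserves
  Option B: v=79, gcd(9,79)=1 -> changes
  Option C: v=29, gcd(9,29)=1 -> changes
  Option D: v=66, gcd(9,66)=3 -> changes
  Option E: v=15, gcd(9,15)=3 -> changes

Answer: A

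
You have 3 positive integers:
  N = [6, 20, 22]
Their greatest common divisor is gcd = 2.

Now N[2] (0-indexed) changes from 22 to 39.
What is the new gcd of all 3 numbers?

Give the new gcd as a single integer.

Answer: 1

Derivation:
Numbers: [6, 20, 22], gcd = 2
Change: index 2, 22 -> 39
gcd of the OTHER numbers (without index 2): gcd([6, 20]) = 2
New gcd = gcd(g_others, new_val) = gcd(2, 39) = 1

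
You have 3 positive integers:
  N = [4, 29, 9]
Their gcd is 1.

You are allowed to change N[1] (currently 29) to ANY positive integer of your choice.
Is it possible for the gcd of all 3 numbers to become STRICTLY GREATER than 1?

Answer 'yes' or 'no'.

Current gcd = 1
gcd of all OTHER numbers (without N[1]=29): gcd([4, 9]) = 1
The new gcd after any change is gcd(1, new_value).
This can be at most 1.
Since 1 = old gcd 1, the gcd can only stay the same or decrease.

Answer: no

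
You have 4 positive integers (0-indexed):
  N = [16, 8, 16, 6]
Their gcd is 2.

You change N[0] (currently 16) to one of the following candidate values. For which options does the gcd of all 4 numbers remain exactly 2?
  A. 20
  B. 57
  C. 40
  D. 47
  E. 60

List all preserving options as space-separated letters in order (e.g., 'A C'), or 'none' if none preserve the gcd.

Answer: A C E

Derivation:
Old gcd = 2; gcd of others (without N[0]) = 2
New gcd for candidate v: gcd(2, v). Preserves old gcd iff gcd(2, v) = 2.
  Option A: v=20, gcd(2,20)=2 -> preserves
  Option B: v=57, gcd(2,57)=1 -> changes
  Option C: v=40, gcd(2,40)=2 -> preserves
  Option D: v=47, gcd(2,47)=1 -> changes
  Option E: v=60, gcd(2,60)=2 -> preserves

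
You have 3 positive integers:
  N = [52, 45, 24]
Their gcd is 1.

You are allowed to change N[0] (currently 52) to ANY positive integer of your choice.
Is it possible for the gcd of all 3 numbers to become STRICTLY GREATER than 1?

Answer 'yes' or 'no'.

Current gcd = 1
gcd of all OTHER numbers (without N[0]=52): gcd([45, 24]) = 3
The new gcd after any change is gcd(3, new_value).
This can be at most 3.
Since 3 > old gcd 1, the gcd CAN increase (e.g., set N[0] = 3).

Answer: yes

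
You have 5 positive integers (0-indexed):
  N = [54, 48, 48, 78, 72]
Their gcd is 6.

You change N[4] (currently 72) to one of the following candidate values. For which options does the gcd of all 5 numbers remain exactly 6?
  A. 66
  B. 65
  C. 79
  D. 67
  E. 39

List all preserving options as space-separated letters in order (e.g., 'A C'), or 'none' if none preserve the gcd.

Answer: A

Derivation:
Old gcd = 6; gcd of others (without N[4]) = 6
New gcd for candidate v: gcd(6, v). Preserves old gcd iff gcd(6, v) = 6.
  Option A: v=66, gcd(6,66)=6 -> preserves
  Option B: v=65, gcd(6,65)=1 -> changes
  Option C: v=79, gcd(6,79)=1 -> changes
  Option D: v=67, gcd(6,67)=1 -> changes
  Option E: v=39, gcd(6,39)=3 -> changes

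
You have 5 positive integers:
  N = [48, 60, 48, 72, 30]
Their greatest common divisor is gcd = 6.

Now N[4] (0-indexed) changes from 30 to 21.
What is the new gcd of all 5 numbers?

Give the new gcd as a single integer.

Answer: 3

Derivation:
Numbers: [48, 60, 48, 72, 30], gcd = 6
Change: index 4, 30 -> 21
gcd of the OTHER numbers (without index 4): gcd([48, 60, 48, 72]) = 12
New gcd = gcd(g_others, new_val) = gcd(12, 21) = 3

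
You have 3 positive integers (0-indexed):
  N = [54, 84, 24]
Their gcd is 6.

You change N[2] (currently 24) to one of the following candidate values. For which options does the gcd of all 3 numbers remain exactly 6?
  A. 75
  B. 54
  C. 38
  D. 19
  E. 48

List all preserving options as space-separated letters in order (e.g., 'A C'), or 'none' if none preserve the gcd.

Old gcd = 6; gcd of others (without N[2]) = 6
New gcd for candidate v: gcd(6, v). Preserves old gcd iff gcd(6, v) = 6.
  Option A: v=75, gcd(6,75)=3 -> changes
  Option B: v=54, gcd(6,54)=6 -> preserves
  Option C: v=38, gcd(6,38)=2 -> changes
  Option D: v=19, gcd(6,19)=1 -> changes
  Option E: v=48, gcd(6,48)=6 -> preserves

Answer: B E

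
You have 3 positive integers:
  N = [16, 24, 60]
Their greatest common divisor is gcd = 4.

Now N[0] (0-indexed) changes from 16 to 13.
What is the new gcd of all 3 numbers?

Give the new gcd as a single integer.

Numbers: [16, 24, 60], gcd = 4
Change: index 0, 16 -> 13
gcd of the OTHER numbers (without index 0): gcd([24, 60]) = 12
New gcd = gcd(g_others, new_val) = gcd(12, 13) = 1

Answer: 1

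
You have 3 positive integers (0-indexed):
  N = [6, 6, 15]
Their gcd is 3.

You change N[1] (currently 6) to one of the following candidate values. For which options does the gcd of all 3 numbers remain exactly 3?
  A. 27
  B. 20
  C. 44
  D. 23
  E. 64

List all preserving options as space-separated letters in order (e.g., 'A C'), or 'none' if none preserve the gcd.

Old gcd = 3; gcd of others (without N[1]) = 3
New gcd for candidate v: gcd(3, v). Preserves old gcd iff gcd(3, v) = 3.
  Option A: v=27, gcd(3,27)=3 -> preserves
  Option B: v=20, gcd(3,20)=1 -> changes
  Option C: v=44, gcd(3,44)=1 -> changes
  Option D: v=23, gcd(3,23)=1 -> changes
  Option E: v=64, gcd(3,64)=1 -> changes

Answer: A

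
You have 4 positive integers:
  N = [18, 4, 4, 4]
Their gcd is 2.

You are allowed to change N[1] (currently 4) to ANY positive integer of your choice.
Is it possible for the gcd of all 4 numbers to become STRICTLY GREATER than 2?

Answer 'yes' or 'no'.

Answer: no

Derivation:
Current gcd = 2
gcd of all OTHER numbers (without N[1]=4): gcd([18, 4, 4]) = 2
The new gcd after any change is gcd(2, new_value).
This can be at most 2.
Since 2 = old gcd 2, the gcd can only stay the same or decrease.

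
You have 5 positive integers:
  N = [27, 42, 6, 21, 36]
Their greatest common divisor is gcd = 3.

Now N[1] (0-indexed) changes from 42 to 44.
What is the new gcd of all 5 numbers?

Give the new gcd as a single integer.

Numbers: [27, 42, 6, 21, 36], gcd = 3
Change: index 1, 42 -> 44
gcd of the OTHER numbers (without index 1): gcd([27, 6, 21, 36]) = 3
New gcd = gcd(g_others, new_val) = gcd(3, 44) = 1

Answer: 1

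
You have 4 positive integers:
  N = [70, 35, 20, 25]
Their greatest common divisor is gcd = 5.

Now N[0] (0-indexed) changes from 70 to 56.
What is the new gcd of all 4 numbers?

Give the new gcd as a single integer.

Numbers: [70, 35, 20, 25], gcd = 5
Change: index 0, 70 -> 56
gcd of the OTHER numbers (without index 0): gcd([35, 20, 25]) = 5
New gcd = gcd(g_others, new_val) = gcd(5, 56) = 1

Answer: 1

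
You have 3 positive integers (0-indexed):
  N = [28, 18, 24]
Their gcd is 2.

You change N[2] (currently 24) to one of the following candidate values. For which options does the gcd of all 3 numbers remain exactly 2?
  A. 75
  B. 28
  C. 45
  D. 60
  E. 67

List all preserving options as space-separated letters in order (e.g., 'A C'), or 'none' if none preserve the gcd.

Old gcd = 2; gcd of others (without N[2]) = 2
New gcd for candidate v: gcd(2, v). Preserves old gcd iff gcd(2, v) = 2.
  Option A: v=75, gcd(2,75)=1 -> changes
  Option B: v=28, gcd(2,28)=2 -> preserves
  Option C: v=45, gcd(2,45)=1 -> changes
  Option D: v=60, gcd(2,60)=2 -> preserves
  Option E: v=67, gcd(2,67)=1 -> changes

Answer: B D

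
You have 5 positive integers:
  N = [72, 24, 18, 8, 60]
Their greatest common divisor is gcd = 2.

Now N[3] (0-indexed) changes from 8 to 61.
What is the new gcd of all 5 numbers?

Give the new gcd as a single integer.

Answer: 1

Derivation:
Numbers: [72, 24, 18, 8, 60], gcd = 2
Change: index 3, 8 -> 61
gcd of the OTHER numbers (without index 3): gcd([72, 24, 18, 60]) = 6
New gcd = gcd(g_others, new_val) = gcd(6, 61) = 1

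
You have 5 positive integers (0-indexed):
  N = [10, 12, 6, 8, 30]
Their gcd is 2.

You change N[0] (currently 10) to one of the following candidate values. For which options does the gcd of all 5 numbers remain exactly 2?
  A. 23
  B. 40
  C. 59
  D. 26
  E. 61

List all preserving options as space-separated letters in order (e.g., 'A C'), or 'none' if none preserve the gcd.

Old gcd = 2; gcd of others (without N[0]) = 2
New gcd for candidate v: gcd(2, v). Preserves old gcd iff gcd(2, v) = 2.
  Option A: v=23, gcd(2,23)=1 -> changes
  Option B: v=40, gcd(2,40)=2 -> preserves
  Option C: v=59, gcd(2,59)=1 -> changes
  Option D: v=26, gcd(2,26)=2 -> preserves
  Option E: v=61, gcd(2,61)=1 -> changes

Answer: B D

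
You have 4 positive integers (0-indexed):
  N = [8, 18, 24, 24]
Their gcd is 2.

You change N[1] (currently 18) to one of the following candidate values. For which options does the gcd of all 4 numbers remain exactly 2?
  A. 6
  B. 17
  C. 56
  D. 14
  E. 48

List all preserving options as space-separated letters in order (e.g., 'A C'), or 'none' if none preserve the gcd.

Answer: A D

Derivation:
Old gcd = 2; gcd of others (without N[1]) = 8
New gcd for candidate v: gcd(8, v). Preserves old gcd iff gcd(8, v) = 2.
  Option A: v=6, gcd(8,6)=2 -> preserves
  Option B: v=17, gcd(8,17)=1 -> changes
  Option C: v=56, gcd(8,56)=8 -> changes
  Option D: v=14, gcd(8,14)=2 -> preserves
  Option E: v=48, gcd(8,48)=8 -> changes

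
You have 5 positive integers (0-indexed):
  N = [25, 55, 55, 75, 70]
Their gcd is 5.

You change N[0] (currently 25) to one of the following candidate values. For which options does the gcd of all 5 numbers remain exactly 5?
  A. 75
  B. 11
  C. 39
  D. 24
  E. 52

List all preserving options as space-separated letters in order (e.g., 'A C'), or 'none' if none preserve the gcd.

Answer: A

Derivation:
Old gcd = 5; gcd of others (without N[0]) = 5
New gcd for candidate v: gcd(5, v). Preserves old gcd iff gcd(5, v) = 5.
  Option A: v=75, gcd(5,75)=5 -> preserves
  Option B: v=11, gcd(5,11)=1 -> changes
  Option C: v=39, gcd(5,39)=1 -> changes
  Option D: v=24, gcd(5,24)=1 -> changes
  Option E: v=52, gcd(5,52)=1 -> changes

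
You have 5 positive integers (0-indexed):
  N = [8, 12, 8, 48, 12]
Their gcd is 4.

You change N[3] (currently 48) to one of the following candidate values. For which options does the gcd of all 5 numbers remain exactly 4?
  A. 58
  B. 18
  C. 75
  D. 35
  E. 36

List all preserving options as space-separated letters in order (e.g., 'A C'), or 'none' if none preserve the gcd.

Old gcd = 4; gcd of others (without N[3]) = 4
New gcd for candidate v: gcd(4, v). Preserves old gcd iff gcd(4, v) = 4.
  Option A: v=58, gcd(4,58)=2 -> changes
  Option B: v=18, gcd(4,18)=2 -> changes
  Option C: v=75, gcd(4,75)=1 -> changes
  Option D: v=35, gcd(4,35)=1 -> changes
  Option E: v=36, gcd(4,36)=4 -> preserves

Answer: E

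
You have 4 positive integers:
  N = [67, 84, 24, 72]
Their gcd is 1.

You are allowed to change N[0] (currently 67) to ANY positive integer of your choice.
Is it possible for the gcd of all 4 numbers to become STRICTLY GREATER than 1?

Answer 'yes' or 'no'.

Answer: yes

Derivation:
Current gcd = 1
gcd of all OTHER numbers (without N[0]=67): gcd([84, 24, 72]) = 12
The new gcd after any change is gcd(12, new_value).
This can be at most 12.
Since 12 > old gcd 1, the gcd CAN increase (e.g., set N[0] = 12).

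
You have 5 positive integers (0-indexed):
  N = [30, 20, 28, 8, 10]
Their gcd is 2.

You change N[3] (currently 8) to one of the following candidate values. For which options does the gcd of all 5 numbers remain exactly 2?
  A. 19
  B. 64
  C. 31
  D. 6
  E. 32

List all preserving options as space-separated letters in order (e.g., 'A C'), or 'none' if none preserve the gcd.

Answer: B D E

Derivation:
Old gcd = 2; gcd of others (without N[3]) = 2
New gcd for candidate v: gcd(2, v). Preserves old gcd iff gcd(2, v) = 2.
  Option A: v=19, gcd(2,19)=1 -> changes
  Option B: v=64, gcd(2,64)=2 -> preserves
  Option C: v=31, gcd(2,31)=1 -> changes
  Option D: v=6, gcd(2,6)=2 -> preserves
  Option E: v=32, gcd(2,32)=2 -> preserves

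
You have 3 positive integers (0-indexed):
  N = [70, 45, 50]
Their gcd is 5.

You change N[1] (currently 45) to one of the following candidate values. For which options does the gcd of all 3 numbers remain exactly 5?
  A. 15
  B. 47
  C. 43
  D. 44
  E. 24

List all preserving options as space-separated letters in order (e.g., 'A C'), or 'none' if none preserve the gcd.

Old gcd = 5; gcd of others (without N[1]) = 10
New gcd for candidate v: gcd(10, v). Preserves old gcd iff gcd(10, v) = 5.
  Option A: v=15, gcd(10,15)=5 -> preserves
  Option B: v=47, gcd(10,47)=1 -> changes
  Option C: v=43, gcd(10,43)=1 -> changes
  Option D: v=44, gcd(10,44)=2 -> changes
  Option E: v=24, gcd(10,24)=2 -> changes

Answer: A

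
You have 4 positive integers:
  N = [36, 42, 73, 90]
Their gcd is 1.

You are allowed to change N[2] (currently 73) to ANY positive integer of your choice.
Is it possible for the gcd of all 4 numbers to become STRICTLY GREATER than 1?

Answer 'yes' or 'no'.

Answer: yes

Derivation:
Current gcd = 1
gcd of all OTHER numbers (without N[2]=73): gcd([36, 42, 90]) = 6
The new gcd after any change is gcd(6, new_value).
This can be at most 6.
Since 6 > old gcd 1, the gcd CAN increase (e.g., set N[2] = 6).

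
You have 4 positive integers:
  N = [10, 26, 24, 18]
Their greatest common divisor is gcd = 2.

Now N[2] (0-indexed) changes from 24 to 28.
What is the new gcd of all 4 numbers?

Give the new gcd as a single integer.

Answer: 2

Derivation:
Numbers: [10, 26, 24, 18], gcd = 2
Change: index 2, 24 -> 28
gcd of the OTHER numbers (without index 2): gcd([10, 26, 18]) = 2
New gcd = gcd(g_others, new_val) = gcd(2, 28) = 2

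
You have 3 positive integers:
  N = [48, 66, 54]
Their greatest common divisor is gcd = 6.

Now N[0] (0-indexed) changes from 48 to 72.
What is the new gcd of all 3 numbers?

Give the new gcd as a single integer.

Numbers: [48, 66, 54], gcd = 6
Change: index 0, 48 -> 72
gcd of the OTHER numbers (without index 0): gcd([66, 54]) = 6
New gcd = gcd(g_others, new_val) = gcd(6, 72) = 6

Answer: 6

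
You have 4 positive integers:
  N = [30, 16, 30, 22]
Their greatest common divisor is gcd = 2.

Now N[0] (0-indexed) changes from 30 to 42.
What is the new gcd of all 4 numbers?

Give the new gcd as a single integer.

Numbers: [30, 16, 30, 22], gcd = 2
Change: index 0, 30 -> 42
gcd of the OTHER numbers (without index 0): gcd([16, 30, 22]) = 2
New gcd = gcd(g_others, new_val) = gcd(2, 42) = 2

Answer: 2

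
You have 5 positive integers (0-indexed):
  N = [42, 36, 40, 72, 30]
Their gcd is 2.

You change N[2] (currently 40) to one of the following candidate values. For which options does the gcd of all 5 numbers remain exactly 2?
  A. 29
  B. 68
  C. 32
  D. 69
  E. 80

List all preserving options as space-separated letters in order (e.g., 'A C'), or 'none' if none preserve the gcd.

Old gcd = 2; gcd of others (without N[2]) = 6
New gcd for candidate v: gcd(6, v). Preserves old gcd iff gcd(6, v) = 2.
  Option A: v=29, gcd(6,29)=1 -> changes
  Option B: v=68, gcd(6,68)=2 -> preserves
  Option C: v=32, gcd(6,32)=2 -> preserves
  Option D: v=69, gcd(6,69)=3 -> changes
  Option E: v=80, gcd(6,80)=2 -> preserves

Answer: B C E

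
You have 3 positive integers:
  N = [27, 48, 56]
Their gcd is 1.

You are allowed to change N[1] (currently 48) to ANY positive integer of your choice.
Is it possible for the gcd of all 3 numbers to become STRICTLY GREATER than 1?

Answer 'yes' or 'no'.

Current gcd = 1
gcd of all OTHER numbers (without N[1]=48): gcd([27, 56]) = 1
The new gcd after any change is gcd(1, new_value).
This can be at most 1.
Since 1 = old gcd 1, the gcd can only stay the same or decrease.

Answer: no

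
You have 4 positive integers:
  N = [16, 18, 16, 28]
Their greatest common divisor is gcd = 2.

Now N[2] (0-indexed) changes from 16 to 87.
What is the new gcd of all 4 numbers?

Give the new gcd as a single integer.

Numbers: [16, 18, 16, 28], gcd = 2
Change: index 2, 16 -> 87
gcd of the OTHER numbers (without index 2): gcd([16, 18, 28]) = 2
New gcd = gcd(g_others, new_val) = gcd(2, 87) = 1

Answer: 1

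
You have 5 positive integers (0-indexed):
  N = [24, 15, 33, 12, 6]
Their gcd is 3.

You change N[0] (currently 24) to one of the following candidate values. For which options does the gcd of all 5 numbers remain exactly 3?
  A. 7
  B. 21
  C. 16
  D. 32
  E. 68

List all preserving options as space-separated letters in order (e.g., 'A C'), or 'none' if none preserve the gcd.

Answer: B

Derivation:
Old gcd = 3; gcd of others (without N[0]) = 3
New gcd for candidate v: gcd(3, v). Preserves old gcd iff gcd(3, v) = 3.
  Option A: v=7, gcd(3,7)=1 -> changes
  Option B: v=21, gcd(3,21)=3 -> preserves
  Option C: v=16, gcd(3,16)=1 -> changes
  Option D: v=32, gcd(3,32)=1 -> changes
  Option E: v=68, gcd(3,68)=1 -> changes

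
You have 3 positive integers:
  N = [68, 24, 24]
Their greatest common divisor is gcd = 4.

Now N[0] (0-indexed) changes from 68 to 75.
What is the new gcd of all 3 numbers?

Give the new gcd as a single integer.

Answer: 3

Derivation:
Numbers: [68, 24, 24], gcd = 4
Change: index 0, 68 -> 75
gcd of the OTHER numbers (without index 0): gcd([24, 24]) = 24
New gcd = gcd(g_others, new_val) = gcd(24, 75) = 3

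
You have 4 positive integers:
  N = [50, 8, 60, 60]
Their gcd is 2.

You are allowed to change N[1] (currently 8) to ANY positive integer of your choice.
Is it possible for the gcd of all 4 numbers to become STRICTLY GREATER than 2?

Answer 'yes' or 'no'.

Answer: yes

Derivation:
Current gcd = 2
gcd of all OTHER numbers (without N[1]=8): gcd([50, 60, 60]) = 10
The new gcd after any change is gcd(10, new_value).
This can be at most 10.
Since 10 > old gcd 2, the gcd CAN increase (e.g., set N[1] = 10).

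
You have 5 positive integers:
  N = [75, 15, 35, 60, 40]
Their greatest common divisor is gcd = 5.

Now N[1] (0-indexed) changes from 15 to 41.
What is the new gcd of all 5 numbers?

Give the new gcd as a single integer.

Answer: 1

Derivation:
Numbers: [75, 15, 35, 60, 40], gcd = 5
Change: index 1, 15 -> 41
gcd of the OTHER numbers (without index 1): gcd([75, 35, 60, 40]) = 5
New gcd = gcd(g_others, new_val) = gcd(5, 41) = 1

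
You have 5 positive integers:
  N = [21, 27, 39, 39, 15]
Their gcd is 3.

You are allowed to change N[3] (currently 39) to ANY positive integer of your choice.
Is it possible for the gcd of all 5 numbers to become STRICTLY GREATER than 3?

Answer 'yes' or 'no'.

Current gcd = 3
gcd of all OTHER numbers (without N[3]=39): gcd([21, 27, 39, 15]) = 3
The new gcd after any change is gcd(3, new_value).
This can be at most 3.
Since 3 = old gcd 3, the gcd can only stay the same or decrease.

Answer: no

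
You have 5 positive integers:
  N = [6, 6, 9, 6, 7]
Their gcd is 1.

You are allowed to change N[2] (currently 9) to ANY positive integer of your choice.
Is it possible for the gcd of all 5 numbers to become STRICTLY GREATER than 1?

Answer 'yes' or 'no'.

Current gcd = 1
gcd of all OTHER numbers (without N[2]=9): gcd([6, 6, 6, 7]) = 1
The new gcd after any change is gcd(1, new_value).
This can be at most 1.
Since 1 = old gcd 1, the gcd can only stay the same or decrease.

Answer: no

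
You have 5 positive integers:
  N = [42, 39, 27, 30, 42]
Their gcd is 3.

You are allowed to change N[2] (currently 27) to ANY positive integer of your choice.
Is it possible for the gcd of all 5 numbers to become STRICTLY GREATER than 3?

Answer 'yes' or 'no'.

Answer: no

Derivation:
Current gcd = 3
gcd of all OTHER numbers (without N[2]=27): gcd([42, 39, 30, 42]) = 3
The new gcd after any change is gcd(3, new_value).
This can be at most 3.
Since 3 = old gcd 3, the gcd can only stay the same or decrease.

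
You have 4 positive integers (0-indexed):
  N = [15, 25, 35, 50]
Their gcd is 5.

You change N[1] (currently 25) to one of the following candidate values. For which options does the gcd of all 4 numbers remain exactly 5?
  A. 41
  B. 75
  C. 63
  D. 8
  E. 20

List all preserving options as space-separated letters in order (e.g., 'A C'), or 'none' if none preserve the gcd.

Old gcd = 5; gcd of others (without N[1]) = 5
New gcd for candidate v: gcd(5, v). Preserves old gcd iff gcd(5, v) = 5.
  Option A: v=41, gcd(5,41)=1 -> changes
  Option B: v=75, gcd(5,75)=5 -> preserves
  Option C: v=63, gcd(5,63)=1 -> changes
  Option D: v=8, gcd(5,8)=1 -> changes
  Option E: v=20, gcd(5,20)=5 -> preserves

Answer: B E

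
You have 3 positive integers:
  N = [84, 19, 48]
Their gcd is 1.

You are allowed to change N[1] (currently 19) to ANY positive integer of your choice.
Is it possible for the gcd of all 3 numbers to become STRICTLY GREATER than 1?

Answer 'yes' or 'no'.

Current gcd = 1
gcd of all OTHER numbers (without N[1]=19): gcd([84, 48]) = 12
The new gcd after any change is gcd(12, new_value).
This can be at most 12.
Since 12 > old gcd 1, the gcd CAN increase (e.g., set N[1] = 12).

Answer: yes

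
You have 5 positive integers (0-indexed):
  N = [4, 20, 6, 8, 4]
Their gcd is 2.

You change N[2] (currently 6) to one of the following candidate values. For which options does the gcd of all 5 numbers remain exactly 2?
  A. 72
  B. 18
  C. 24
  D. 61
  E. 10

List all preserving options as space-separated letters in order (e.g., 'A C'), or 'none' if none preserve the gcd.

Answer: B E

Derivation:
Old gcd = 2; gcd of others (without N[2]) = 4
New gcd for candidate v: gcd(4, v). Preserves old gcd iff gcd(4, v) = 2.
  Option A: v=72, gcd(4,72)=4 -> changes
  Option B: v=18, gcd(4,18)=2 -> preserves
  Option C: v=24, gcd(4,24)=4 -> changes
  Option D: v=61, gcd(4,61)=1 -> changes
  Option E: v=10, gcd(4,10)=2 -> preserves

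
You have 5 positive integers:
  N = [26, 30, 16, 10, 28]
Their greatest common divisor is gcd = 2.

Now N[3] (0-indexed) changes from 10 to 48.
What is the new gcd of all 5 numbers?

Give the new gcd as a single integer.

Numbers: [26, 30, 16, 10, 28], gcd = 2
Change: index 3, 10 -> 48
gcd of the OTHER numbers (without index 3): gcd([26, 30, 16, 28]) = 2
New gcd = gcd(g_others, new_val) = gcd(2, 48) = 2

Answer: 2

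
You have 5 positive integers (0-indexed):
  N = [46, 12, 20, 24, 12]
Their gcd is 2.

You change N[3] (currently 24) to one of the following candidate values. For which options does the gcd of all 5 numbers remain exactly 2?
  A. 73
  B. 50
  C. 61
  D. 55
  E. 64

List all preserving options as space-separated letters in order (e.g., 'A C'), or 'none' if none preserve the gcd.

Old gcd = 2; gcd of others (without N[3]) = 2
New gcd for candidate v: gcd(2, v). Preserves old gcd iff gcd(2, v) = 2.
  Option A: v=73, gcd(2,73)=1 -> changes
  Option B: v=50, gcd(2,50)=2 -> preserves
  Option C: v=61, gcd(2,61)=1 -> changes
  Option D: v=55, gcd(2,55)=1 -> changes
  Option E: v=64, gcd(2,64)=2 -> preserves

Answer: B E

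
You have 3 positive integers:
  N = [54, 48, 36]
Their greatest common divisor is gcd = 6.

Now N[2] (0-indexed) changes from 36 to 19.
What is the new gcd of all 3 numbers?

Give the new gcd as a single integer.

Answer: 1

Derivation:
Numbers: [54, 48, 36], gcd = 6
Change: index 2, 36 -> 19
gcd of the OTHER numbers (without index 2): gcd([54, 48]) = 6
New gcd = gcd(g_others, new_val) = gcd(6, 19) = 1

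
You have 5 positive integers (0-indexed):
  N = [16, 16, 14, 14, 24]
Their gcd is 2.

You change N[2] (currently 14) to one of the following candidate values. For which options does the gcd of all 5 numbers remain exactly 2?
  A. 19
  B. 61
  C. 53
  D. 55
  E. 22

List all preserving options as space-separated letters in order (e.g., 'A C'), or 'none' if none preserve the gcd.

Answer: E

Derivation:
Old gcd = 2; gcd of others (without N[2]) = 2
New gcd for candidate v: gcd(2, v). Preserves old gcd iff gcd(2, v) = 2.
  Option A: v=19, gcd(2,19)=1 -> changes
  Option B: v=61, gcd(2,61)=1 -> changes
  Option C: v=53, gcd(2,53)=1 -> changes
  Option D: v=55, gcd(2,55)=1 -> changes
  Option E: v=22, gcd(2,22)=2 -> preserves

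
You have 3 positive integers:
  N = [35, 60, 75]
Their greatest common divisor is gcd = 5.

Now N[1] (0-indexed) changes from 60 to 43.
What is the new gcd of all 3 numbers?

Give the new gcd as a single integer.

Answer: 1

Derivation:
Numbers: [35, 60, 75], gcd = 5
Change: index 1, 60 -> 43
gcd of the OTHER numbers (without index 1): gcd([35, 75]) = 5
New gcd = gcd(g_others, new_val) = gcd(5, 43) = 1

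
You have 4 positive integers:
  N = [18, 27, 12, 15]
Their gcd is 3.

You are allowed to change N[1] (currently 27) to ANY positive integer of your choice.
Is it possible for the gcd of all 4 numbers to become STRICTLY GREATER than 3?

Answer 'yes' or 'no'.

Answer: no

Derivation:
Current gcd = 3
gcd of all OTHER numbers (without N[1]=27): gcd([18, 12, 15]) = 3
The new gcd after any change is gcd(3, new_value).
This can be at most 3.
Since 3 = old gcd 3, the gcd can only stay the same or decrease.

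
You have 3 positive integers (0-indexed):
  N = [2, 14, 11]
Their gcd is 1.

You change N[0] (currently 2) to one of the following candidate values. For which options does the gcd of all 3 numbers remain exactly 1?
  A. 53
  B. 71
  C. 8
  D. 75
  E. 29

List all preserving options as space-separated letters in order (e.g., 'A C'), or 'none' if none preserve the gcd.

Answer: A B C D E

Derivation:
Old gcd = 1; gcd of others (without N[0]) = 1
New gcd for candidate v: gcd(1, v). Preserves old gcd iff gcd(1, v) = 1.
  Option A: v=53, gcd(1,53)=1 -> preserves
  Option B: v=71, gcd(1,71)=1 -> preserves
  Option C: v=8, gcd(1,8)=1 -> preserves
  Option D: v=75, gcd(1,75)=1 -> preserves
  Option E: v=29, gcd(1,29)=1 -> preserves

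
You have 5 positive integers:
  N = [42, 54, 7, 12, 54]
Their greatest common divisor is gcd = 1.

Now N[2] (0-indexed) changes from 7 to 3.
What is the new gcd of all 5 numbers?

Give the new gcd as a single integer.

Numbers: [42, 54, 7, 12, 54], gcd = 1
Change: index 2, 7 -> 3
gcd of the OTHER numbers (without index 2): gcd([42, 54, 12, 54]) = 6
New gcd = gcd(g_others, new_val) = gcd(6, 3) = 3

Answer: 3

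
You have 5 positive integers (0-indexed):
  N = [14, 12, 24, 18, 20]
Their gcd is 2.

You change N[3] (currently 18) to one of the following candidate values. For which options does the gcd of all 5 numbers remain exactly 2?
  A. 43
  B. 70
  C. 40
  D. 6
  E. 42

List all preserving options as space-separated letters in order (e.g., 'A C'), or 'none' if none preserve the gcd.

Answer: B C D E

Derivation:
Old gcd = 2; gcd of others (without N[3]) = 2
New gcd for candidate v: gcd(2, v). Preserves old gcd iff gcd(2, v) = 2.
  Option A: v=43, gcd(2,43)=1 -> changes
  Option B: v=70, gcd(2,70)=2 -> preserves
  Option C: v=40, gcd(2,40)=2 -> preserves
  Option D: v=6, gcd(2,6)=2 -> preserves
  Option E: v=42, gcd(2,42)=2 -> preserves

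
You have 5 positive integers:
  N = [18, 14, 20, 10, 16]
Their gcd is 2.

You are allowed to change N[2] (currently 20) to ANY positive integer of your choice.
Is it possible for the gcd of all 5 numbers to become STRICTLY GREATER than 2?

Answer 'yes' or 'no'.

Current gcd = 2
gcd of all OTHER numbers (without N[2]=20): gcd([18, 14, 10, 16]) = 2
The new gcd after any change is gcd(2, new_value).
This can be at most 2.
Since 2 = old gcd 2, the gcd can only stay the same or decrease.

Answer: no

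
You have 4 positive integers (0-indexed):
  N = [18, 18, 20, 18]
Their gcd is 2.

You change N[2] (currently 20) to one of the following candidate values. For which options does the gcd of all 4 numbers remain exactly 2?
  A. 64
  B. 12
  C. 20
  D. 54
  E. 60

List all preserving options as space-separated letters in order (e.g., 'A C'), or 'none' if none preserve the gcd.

Answer: A C

Derivation:
Old gcd = 2; gcd of others (without N[2]) = 18
New gcd for candidate v: gcd(18, v). Preserves old gcd iff gcd(18, v) = 2.
  Option A: v=64, gcd(18,64)=2 -> preserves
  Option B: v=12, gcd(18,12)=6 -> changes
  Option C: v=20, gcd(18,20)=2 -> preserves
  Option D: v=54, gcd(18,54)=18 -> changes
  Option E: v=60, gcd(18,60)=6 -> changes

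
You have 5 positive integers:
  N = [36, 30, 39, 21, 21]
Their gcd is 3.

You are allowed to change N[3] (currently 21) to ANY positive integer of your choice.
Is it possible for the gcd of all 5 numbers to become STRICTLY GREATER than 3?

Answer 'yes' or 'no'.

Answer: no

Derivation:
Current gcd = 3
gcd of all OTHER numbers (without N[3]=21): gcd([36, 30, 39, 21]) = 3
The new gcd after any change is gcd(3, new_value).
This can be at most 3.
Since 3 = old gcd 3, the gcd can only stay the same or decrease.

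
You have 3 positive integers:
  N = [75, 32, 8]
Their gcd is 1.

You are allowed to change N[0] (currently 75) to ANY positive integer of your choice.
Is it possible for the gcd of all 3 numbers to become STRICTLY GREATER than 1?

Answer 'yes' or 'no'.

Current gcd = 1
gcd of all OTHER numbers (without N[0]=75): gcd([32, 8]) = 8
The new gcd after any change is gcd(8, new_value).
This can be at most 8.
Since 8 > old gcd 1, the gcd CAN increase (e.g., set N[0] = 8).

Answer: yes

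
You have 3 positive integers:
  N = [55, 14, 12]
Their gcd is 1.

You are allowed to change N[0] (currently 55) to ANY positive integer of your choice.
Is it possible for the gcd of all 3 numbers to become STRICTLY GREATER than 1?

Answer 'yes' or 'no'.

Current gcd = 1
gcd of all OTHER numbers (without N[0]=55): gcd([14, 12]) = 2
The new gcd after any change is gcd(2, new_value).
This can be at most 2.
Since 2 > old gcd 1, the gcd CAN increase (e.g., set N[0] = 2).

Answer: yes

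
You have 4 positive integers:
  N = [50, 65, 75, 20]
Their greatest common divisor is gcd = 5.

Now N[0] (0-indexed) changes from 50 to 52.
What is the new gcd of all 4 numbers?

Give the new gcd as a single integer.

Answer: 1

Derivation:
Numbers: [50, 65, 75, 20], gcd = 5
Change: index 0, 50 -> 52
gcd of the OTHER numbers (without index 0): gcd([65, 75, 20]) = 5
New gcd = gcd(g_others, new_val) = gcd(5, 52) = 1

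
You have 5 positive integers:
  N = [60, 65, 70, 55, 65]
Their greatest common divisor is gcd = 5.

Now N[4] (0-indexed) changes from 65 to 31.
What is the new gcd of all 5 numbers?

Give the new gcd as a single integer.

Numbers: [60, 65, 70, 55, 65], gcd = 5
Change: index 4, 65 -> 31
gcd of the OTHER numbers (without index 4): gcd([60, 65, 70, 55]) = 5
New gcd = gcd(g_others, new_val) = gcd(5, 31) = 1

Answer: 1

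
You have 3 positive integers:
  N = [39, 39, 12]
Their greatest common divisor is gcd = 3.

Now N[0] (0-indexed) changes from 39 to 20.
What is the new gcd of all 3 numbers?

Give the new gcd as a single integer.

Answer: 1

Derivation:
Numbers: [39, 39, 12], gcd = 3
Change: index 0, 39 -> 20
gcd of the OTHER numbers (without index 0): gcd([39, 12]) = 3
New gcd = gcd(g_others, new_val) = gcd(3, 20) = 1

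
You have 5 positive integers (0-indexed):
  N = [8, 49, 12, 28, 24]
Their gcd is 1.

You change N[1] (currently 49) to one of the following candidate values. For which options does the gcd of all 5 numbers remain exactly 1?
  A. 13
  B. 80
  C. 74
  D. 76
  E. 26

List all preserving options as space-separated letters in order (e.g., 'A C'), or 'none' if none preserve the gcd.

Answer: A

Derivation:
Old gcd = 1; gcd of others (without N[1]) = 4
New gcd for candidate v: gcd(4, v). Preserves old gcd iff gcd(4, v) = 1.
  Option A: v=13, gcd(4,13)=1 -> preserves
  Option B: v=80, gcd(4,80)=4 -> changes
  Option C: v=74, gcd(4,74)=2 -> changes
  Option D: v=76, gcd(4,76)=4 -> changes
  Option E: v=26, gcd(4,26)=2 -> changes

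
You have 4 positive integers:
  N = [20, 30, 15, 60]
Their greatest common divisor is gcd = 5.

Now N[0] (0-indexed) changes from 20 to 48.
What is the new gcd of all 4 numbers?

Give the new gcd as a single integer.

Answer: 3

Derivation:
Numbers: [20, 30, 15, 60], gcd = 5
Change: index 0, 20 -> 48
gcd of the OTHER numbers (without index 0): gcd([30, 15, 60]) = 15
New gcd = gcd(g_others, new_val) = gcd(15, 48) = 3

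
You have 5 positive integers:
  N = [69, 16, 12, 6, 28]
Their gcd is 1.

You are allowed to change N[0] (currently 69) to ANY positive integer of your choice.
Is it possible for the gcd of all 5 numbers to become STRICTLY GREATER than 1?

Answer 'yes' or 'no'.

Answer: yes

Derivation:
Current gcd = 1
gcd of all OTHER numbers (without N[0]=69): gcd([16, 12, 6, 28]) = 2
The new gcd after any change is gcd(2, new_value).
This can be at most 2.
Since 2 > old gcd 1, the gcd CAN increase (e.g., set N[0] = 2).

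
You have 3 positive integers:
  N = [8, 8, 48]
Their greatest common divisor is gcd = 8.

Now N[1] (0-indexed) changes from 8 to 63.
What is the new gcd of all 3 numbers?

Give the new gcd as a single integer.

Answer: 1

Derivation:
Numbers: [8, 8, 48], gcd = 8
Change: index 1, 8 -> 63
gcd of the OTHER numbers (without index 1): gcd([8, 48]) = 8
New gcd = gcd(g_others, new_val) = gcd(8, 63) = 1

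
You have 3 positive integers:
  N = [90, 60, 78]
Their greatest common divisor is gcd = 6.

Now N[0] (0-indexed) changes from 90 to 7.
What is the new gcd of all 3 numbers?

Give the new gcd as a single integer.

Numbers: [90, 60, 78], gcd = 6
Change: index 0, 90 -> 7
gcd of the OTHER numbers (without index 0): gcd([60, 78]) = 6
New gcd = gcd(g_others, new_val) = gcd(6, 7) = 1

Answer: 1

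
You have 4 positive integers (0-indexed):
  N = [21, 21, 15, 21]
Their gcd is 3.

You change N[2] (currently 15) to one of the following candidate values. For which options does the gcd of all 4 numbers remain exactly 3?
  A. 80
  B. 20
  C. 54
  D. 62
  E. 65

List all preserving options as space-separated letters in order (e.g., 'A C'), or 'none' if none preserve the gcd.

Answer: C

Derivation:
Old gcd = 3; gcd of others (without N[2]) = 21
New gcd for candidate v: gcd(21, v). Preserves old gcd iff gcd(21, v) = 3.
  Option A: v=80, gcd(21,80)=1 -> changes
  Option B: v=20, gcd(21,20)=1 -> changes
  Option C: v=54, gcd(21,54)=3 -> preserves
  Option D: v=62, gcd(21,62)=1 -> changes
  Option E: v=65, gcd(21,65)=1 -> changes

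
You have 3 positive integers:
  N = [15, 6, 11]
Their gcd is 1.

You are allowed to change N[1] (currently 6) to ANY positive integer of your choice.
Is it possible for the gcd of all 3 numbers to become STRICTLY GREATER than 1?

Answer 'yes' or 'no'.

Answer: no

Derivation:
Current gcd = 1
gcd of all OTHER numbers (without N[1]=6): gcd([15, 11]) = 1
The new gcd after any change is gcd(1, new_value).
This can be at most 1.
Since 1 = old gcd 1, the gcd can only stay the same or decrease.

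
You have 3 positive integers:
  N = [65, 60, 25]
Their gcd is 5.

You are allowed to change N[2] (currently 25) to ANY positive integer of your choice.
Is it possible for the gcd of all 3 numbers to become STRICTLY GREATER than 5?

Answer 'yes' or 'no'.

Answer: no

Derivation:
Current gcd = 5
gcd of all OTHER numbers (without N[2]=25): gcd([65, 60]) = 5
The new gcd after any change is gcd(5, new_value).
This can be at most 5.
Since 5 = old gcd 5, the gcd can only stay the same or decrease.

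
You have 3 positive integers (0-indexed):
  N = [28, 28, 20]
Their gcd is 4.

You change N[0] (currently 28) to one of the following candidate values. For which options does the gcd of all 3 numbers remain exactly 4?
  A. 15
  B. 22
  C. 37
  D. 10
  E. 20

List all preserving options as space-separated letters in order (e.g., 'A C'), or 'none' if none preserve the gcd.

Old gcd = 4; gcd of others (without N[0]) = 4
New gcd for candidate v: gcd(4, v). Preserves old gcd iff gcd(4, v) = 4.
  Option A: v=15, gcd(4,15)=1 -> changes
  Option B: v=22, gcd(4,22)=2 -> changes
  Option C: v=37, gcd(4,37)=1 -> changes
  Option D: v=10, gcd(4,10)=2 -> changes
  Option E: v=20, gcd(4,20)=4 -> preserves

Answer: E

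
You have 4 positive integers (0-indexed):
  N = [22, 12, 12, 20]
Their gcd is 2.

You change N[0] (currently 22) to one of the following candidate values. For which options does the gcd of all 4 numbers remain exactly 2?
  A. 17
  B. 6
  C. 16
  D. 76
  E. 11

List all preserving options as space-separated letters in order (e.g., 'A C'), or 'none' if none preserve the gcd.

Old gcd = 2; gcd of others (without N[0]) = 4
New gcd for candidate v: gcd(4, v). Preserves old gcd iff gcd(4, v) = 2.
  Option A: v=17, gcd(4,17)=1 -> changes
  Option B: v=6, gcd(4,6)=2 -> preserves
  Option C: v=16, gcd(4,16)=4 -> changes
  Option D: v=76, gcd(4,76)=4 -> changes
  Option E: v=11, gcd(4,11)=1 -> changes

Answer: B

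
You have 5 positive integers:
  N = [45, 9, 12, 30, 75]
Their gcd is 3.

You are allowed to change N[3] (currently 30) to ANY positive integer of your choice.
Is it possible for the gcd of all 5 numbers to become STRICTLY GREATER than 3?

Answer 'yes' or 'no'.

Current gcd = 3
gcd of all OTHER numbers (without N[3]=30): gcd([45, 9, 12, 75]) = 3
The new gcd after any change is gcd(3, new_value).
This can be at most 3.
Since 3 = old gcd 3, the gcd can only stay the same or decrease.

Answer: no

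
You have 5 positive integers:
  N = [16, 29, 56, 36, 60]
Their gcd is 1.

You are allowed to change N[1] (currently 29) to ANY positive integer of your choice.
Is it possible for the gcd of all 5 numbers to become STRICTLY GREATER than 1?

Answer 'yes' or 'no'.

Current gcd = 1
gcd of all OTHER numbers (without N[1]=29): gcd([16, 56, 36, 60]) = 4
The new gcd after any change is gcd(4, new_value).
This can be at most 4.
Since 4 > old gcd 1, the gcd CAN increase (e.g., set N[1] = 4).

Answer: yes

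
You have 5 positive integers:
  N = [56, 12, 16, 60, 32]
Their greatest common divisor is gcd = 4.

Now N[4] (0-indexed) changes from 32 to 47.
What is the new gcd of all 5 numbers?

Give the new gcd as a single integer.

Numbers: [56, 12, 16, 60, 32], gcd = 4
Change: index 4, 32 -> 47
gcd of the OTHER numbers (without index 4): gcd([56, 12, 16, 60]) = 4
New gcd = gcd(g_others, new_val) = gcd(4, 47) = 1

Answer: 1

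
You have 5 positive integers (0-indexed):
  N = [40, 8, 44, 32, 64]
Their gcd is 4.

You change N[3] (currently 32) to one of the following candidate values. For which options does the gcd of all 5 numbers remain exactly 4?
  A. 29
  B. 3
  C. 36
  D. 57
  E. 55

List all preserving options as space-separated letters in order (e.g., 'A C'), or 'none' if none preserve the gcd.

Answer: C

Derivation:
Old gcd = 4; gcd of others (without N[3]) = 4
New gcd for candidate v: gcd(4, v). Preserves old gcd iff gcd(4, v) = 4.
  Option A: v=29, gcd(4,29)=1 -> changes
  Option B: v=3, gcd(4,3)=1 -> changes
  Option C: v=36, gcd(4,36)=4 -> preserves
  Option D: v=57, gcd(4,57)=1 -> changes
  Option E: v=55, gcd(4,55)=1 -> changes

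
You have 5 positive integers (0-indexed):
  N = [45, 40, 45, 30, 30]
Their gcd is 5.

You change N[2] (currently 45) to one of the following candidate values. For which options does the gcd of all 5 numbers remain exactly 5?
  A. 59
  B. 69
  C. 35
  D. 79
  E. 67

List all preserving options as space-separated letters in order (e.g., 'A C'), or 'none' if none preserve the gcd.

Old gcd = 5; gcd of others (without N[2]) = 5
New gcd for candidate v: gcd(5, v). Preserves old gcd iff gcd(5, v) = 5.
  Option A: v=59, gcd(5,59)=1 -> changes
  Option B: v=69, gcd(5,69)=1 -> changes
  Option C: v=35, gcd(5,35)=5 -> preserves
  Option D: v=79, gcd(5,79)=1 -> changes
  Option E: v=67, gcd(5,67)=1 -> changes

Answer: C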